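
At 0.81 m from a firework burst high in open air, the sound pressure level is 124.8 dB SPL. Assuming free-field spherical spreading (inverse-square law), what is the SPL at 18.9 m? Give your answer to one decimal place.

For a point source in a free field, ΔL = −20·log₁₀(d₂/d₁).
ΔL = −20·log₁₀(18.9/0.81) = -27.36 dB, so L₂ = 124.8 + (-27.36) = 97.4 dB SPL.

97.4 dB SPL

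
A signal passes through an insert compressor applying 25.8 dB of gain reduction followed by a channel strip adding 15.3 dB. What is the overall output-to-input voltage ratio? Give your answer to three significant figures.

0.299

Net gain = (−25.8) + 15.3 = -10.5 dB.
Voltage ratio = 10^(-10.5/20) = 0.299.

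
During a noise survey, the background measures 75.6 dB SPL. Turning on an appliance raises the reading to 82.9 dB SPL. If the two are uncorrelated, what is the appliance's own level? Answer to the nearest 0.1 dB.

Remove the background by subtracting linear intensities:
L_src = 10·log₁₀(10^(82.9/10) − 10^(75.6/10)) = 10·log₁₀(158700000) = 82.0 dB SPL.

82.0 dB SPL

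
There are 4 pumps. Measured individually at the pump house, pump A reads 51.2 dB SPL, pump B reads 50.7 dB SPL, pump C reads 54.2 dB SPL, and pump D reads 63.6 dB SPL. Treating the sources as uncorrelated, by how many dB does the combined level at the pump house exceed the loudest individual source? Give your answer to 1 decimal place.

0.9 dB

Add the sources as powers (linear), then convert back to dB:
L_total = 10·log₁₀(10^(51.2/10) + 10^(50.7/10) + 10^(54.2/10) + 10^(63.6/10)) = 64.48 dB SPL.
Excess over the loudest (63.6 dB): 64.48 − 63.6 = 0.9 dB.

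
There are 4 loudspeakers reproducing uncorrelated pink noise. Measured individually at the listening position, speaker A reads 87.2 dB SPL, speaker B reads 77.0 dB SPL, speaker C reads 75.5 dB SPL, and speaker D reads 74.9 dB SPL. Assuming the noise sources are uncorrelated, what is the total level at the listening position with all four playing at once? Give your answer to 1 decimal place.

Add the sources as powers (linear), then convert back to dB:
L_total = 10·log₁₀(10^(87.2/10) + 10^(77.0/10) + 10^(75.5/10) + 10^(74.9/10)) = 10·log₁₀(641300000) = 88.1 dB SPL.

88.1 dB SPL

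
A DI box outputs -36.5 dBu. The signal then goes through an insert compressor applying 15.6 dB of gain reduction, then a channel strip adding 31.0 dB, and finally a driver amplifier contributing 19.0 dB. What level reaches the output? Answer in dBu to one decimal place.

Gain stages sum in dB:
-36.5 − 15.6 + 31.0 + 19.0 = -2.1 dBu.

-2.1 dBu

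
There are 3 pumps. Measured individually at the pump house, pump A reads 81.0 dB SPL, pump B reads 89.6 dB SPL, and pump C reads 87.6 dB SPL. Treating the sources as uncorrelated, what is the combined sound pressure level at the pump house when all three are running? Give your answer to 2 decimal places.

Add the sources as powers (linear), then convert back to dB:
L_total = 10·log₁₀(10^(81.0/10) + 10^(89.6/10) + 10^(87.6/10)) = 10·log₁₀(1613000000) = 92.08 dB SPL.

92.08 dB SPL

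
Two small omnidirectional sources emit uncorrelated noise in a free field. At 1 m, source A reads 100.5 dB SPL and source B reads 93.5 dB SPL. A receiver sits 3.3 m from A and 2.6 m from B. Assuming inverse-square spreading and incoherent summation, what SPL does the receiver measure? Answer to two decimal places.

91.34 dB SPL

At the listener: L_A = 100.5 − 20·log₁₀(3.3) = 90.130 dB; L_B = 93.5 − 20·log₁₀(2.6) = 85.201 dB.
Combined: 10·log₁₀(10^(90.130/10)+10^(85.201/10)) = 91.34 dB SPL.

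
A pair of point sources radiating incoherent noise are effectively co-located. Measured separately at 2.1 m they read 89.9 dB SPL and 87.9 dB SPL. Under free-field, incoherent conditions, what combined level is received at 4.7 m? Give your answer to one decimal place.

85.0 dB SPL

Combined at 2.1 m: 10·log₁₀(10^(89.9/10)+10^(87.9/10)) = 92.02 dB SPL.
Then apply −20·log₁₀(4.7/2.1) = -7.00 dB → 85.0 dB SPL.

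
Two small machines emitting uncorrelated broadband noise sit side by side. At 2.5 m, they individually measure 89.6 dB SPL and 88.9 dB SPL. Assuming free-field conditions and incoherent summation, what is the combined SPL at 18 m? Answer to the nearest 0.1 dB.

Combined at 2.5 m: 10·log₁₀(10^(89.6/10)+10^(88.9/10)) = 92.27 dB SPL.
Then apply −20·log₁₀(18/2.5) = -17.15 dB → 75.1 dB SPL.

75.1 dB SPL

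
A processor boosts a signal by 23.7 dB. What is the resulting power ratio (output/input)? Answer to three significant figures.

Power ratio = 10^(dB/10).
10^(23.7/10) = 10^(2.370) = 234.

234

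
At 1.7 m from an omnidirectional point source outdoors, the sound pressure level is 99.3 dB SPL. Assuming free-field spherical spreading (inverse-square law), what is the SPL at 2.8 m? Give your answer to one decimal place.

95.0 dB SPL

Free-field point source: level drops by 20·log₁₀ of the distance ratio.
ΔL = −20·log₁₀(2.8/1.7) = -4.33 dB, so L₂ = 99.3 + (-4.33) = 95.0 dB SPL.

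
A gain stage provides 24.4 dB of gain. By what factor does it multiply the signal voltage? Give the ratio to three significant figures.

16.6

Voltage ratio = 10^(dB/20).
10^(24.4/20) = 10^(1.220) = 16.6.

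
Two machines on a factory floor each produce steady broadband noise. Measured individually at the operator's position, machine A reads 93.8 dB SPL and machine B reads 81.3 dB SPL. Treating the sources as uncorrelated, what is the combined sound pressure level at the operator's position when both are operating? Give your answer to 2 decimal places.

Add the sources as powers (linear), then convert back to dB:
L_total = 10·log₁₀(10^(93.8/10) + 10^(81.3/10)) = 10·log₁₀(2534000000) = 94.04 dB SPL.

94.04 dB SPL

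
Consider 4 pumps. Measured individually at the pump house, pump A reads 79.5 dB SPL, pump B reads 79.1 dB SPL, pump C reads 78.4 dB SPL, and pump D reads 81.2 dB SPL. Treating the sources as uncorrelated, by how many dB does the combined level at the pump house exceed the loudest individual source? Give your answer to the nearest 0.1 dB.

4.5 dB

Uncorrelated sources add in intensity (power), not in dB.
L_total = 10·log₁₀(10^(79.5/10) + 10^(79.1/10) + 10^(78.4/10) + 10^(81.2/10)) = 85.70 dB SPL.
Excess over the loudest (81.2 dB): 85.70 − 81.2 = 4.5 dB.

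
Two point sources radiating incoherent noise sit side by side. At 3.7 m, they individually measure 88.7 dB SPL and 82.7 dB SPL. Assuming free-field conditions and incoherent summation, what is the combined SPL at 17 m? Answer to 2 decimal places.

76.43 dB SPL

Combined at 3.7 m: 10·log₁₀(10^(88.7/10)+10^(82.7/10)) = 89.673 dB SPL.
Then apply −20·log₁₀(17/3.7) = -13.245 dB → 76.43 dB SPL.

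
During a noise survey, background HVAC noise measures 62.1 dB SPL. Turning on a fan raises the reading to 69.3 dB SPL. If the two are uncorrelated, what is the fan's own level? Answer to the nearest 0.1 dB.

68.4 dB SPL

Subtract intensities: L_src = 10·log₁₀(10^(L_total/10) − 10^(L_bg/10)).
L_src = 10·log₁₀(10^(69.3/10) − 10^(62.1/10)) = 10·log₁₀(6890000) = 68.4 dB SPL.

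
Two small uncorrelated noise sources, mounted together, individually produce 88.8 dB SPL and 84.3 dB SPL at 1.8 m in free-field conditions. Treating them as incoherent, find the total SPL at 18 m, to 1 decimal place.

Combined at 1.8 m: 10·log₁₀(10^(88.8/10)+10^(84.3/10)) = 90.12 dB SPL.
Then apply −20·log₁₀(18/1.8) = -20.00 dB → 70.1 dB SPL.

70.1 dB SPL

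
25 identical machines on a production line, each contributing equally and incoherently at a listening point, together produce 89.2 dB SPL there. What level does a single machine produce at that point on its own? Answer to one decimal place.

25 equal incoherent sources add 10·log₁₀(25) = 13.98 dB over one source.
L_one = 89.2 − 13.98 = 75.2 dB SPL.

75.2 dB SPL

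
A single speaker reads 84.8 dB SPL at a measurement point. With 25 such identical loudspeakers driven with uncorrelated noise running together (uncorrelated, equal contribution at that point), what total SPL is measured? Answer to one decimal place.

98.8 dB SPL

25 equal incoherent sources raise the level by 10·log₁₀(25) = 13.98 dB.
L_total = 84.8 + 13.98 = 98.8 dB SPL.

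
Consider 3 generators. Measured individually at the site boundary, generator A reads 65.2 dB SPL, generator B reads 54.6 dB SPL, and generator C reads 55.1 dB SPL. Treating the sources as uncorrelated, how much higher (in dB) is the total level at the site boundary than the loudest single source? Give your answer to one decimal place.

Uncorrelated sources add in intensity (power), not in dB.
L_total = 10·log₁₀(10^(65.2/10) + 10^(54.6/10) + 10^(55.1/10)) = 65.94 dB SPL.
Excess over the loudest (65.2 dB): 65.94 − 65.2 = 0.7 dB.

0.7 dB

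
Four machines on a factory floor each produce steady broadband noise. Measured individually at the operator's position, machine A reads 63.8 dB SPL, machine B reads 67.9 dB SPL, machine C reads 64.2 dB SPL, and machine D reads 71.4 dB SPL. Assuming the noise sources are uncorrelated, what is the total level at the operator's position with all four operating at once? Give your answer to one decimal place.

74.0 dB SPL

Uncorrelated sources add in intensity (power), not in dB.
L_total = 10·log₁₀(10^(63.8/10) + 10^(67.9/10) + 10^(64.2/10) + 10^(71.4/10)) = 10·log₁₀(25000000) = 74.0 dB SPL.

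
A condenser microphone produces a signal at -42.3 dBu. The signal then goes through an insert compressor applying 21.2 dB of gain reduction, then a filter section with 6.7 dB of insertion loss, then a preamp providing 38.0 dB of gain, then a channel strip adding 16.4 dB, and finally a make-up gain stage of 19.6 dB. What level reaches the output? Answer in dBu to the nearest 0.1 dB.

Cascaded gains and losses add directly in dB.
-42.3 − 21.2 − 6.7 + 38.0 + 16.4 + 19.6 = +3.8 dBu.

+3.8 dBu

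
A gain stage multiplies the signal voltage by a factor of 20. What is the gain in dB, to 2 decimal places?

26.02 dB

Voltage ratio → dB uses the 20·log₁₀ form:
20·log₁₀(20) = 26.02 dB.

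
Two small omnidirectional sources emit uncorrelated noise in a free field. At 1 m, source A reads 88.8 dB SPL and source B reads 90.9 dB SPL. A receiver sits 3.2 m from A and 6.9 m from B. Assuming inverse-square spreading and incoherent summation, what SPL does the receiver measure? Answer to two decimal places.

At the listener: L_A = 88.8 − 20·log₁₀(3.2) = 78.697 dB; L_B = 90.9 − 20·log₁₀(6.9) = 74.123 dB.
Combined: 10·log₁₀(10^(78.697/10)+10^(74.123/10)) = 80.00 dB SPL.

80.00 dB SPL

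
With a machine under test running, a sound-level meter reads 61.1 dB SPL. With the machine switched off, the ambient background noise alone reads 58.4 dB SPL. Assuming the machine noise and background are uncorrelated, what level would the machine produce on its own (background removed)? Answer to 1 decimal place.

57.8 dB SPL

Subtract intensities: L_src = 10·log₁₀(10^(L_total/10) − 10^(L_bg/10)).
L_src = 10·log₁₀(10^(61.1/10) − 10^(58.4/10)) = 10·log₁₀(596400) = 57.8 dB SPL.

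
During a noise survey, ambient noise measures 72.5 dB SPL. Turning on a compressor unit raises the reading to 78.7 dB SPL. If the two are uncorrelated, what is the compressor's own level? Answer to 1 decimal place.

77.5 dB SPL

Subtract intensities: L_src = 10·log₁₀(10^(L_total/10) − 10^(L_bg/10)).
L_src = 10·log₁₀(10^(78.7/10) − 10^(72.5/10)) = 10·log₁₀(56350000) = 77.5 dB SPL.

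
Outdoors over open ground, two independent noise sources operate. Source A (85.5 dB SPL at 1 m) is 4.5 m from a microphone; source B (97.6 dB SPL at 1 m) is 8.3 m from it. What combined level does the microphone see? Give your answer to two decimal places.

At the listener: L_A = 85.5 − 20·log₁₀(4.5) = 72.436 dB; L_B = 97.6 − 20·log₁₀(8.3) = 79.218 dB.
Combined: 10·log₁₀(10^(72.436/10)+10^(79.218/10)) = 80.05 dB SPL.

80.05 dB SPL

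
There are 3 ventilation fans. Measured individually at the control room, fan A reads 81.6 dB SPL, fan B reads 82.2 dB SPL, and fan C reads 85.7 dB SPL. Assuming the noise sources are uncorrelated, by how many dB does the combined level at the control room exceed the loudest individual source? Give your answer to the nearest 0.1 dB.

2.6 dB

Add the sources as powers (linear), then convert back to dB:
L_total = 10·log₁₀(10^(81.6/10) + 10^(82.2/10) + 10^(85.7/10)) = 88.34 dB SPL.
Excess over the loudest (85.7 dB): 88.34 − 85.7 = 2.6 dB.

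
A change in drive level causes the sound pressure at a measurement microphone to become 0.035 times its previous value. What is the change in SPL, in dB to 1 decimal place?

Sound pressure is an amplitude quantity: ΔL = 20·log₁₀(p₂/p₁).
20·log₁₀(0.035) = -29.1 dB.

-29.1 dB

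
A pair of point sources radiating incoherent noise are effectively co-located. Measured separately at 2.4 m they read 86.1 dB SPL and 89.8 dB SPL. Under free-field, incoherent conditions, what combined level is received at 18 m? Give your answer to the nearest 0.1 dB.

Combined at 2.4 m: 10·log₁₀(10^(86.1/10)+10^(89.8/10)) = 91.34 dB SPL.
Then apply −20·log₁₀(18/2.4) = -17.50 dB → 73.8 dB SPL.

73.8 dB SPL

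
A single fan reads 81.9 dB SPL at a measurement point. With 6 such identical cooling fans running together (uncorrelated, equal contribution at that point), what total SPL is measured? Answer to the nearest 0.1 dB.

6 equal incoherent sources raise the level by 10·log₁₀(6) = 7.78 dB.
L_total = 81.9 + 7.78 = 89.7 dB SPL.

89.7 dB SPL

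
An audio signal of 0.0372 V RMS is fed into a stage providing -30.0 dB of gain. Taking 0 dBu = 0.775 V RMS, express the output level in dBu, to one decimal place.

-56.4 dBu

Input level: 20·log₁₀(0.0372/0.775) = -26.38 dBu.
Output: -26.38 − 30.0 = -56.4 dBu.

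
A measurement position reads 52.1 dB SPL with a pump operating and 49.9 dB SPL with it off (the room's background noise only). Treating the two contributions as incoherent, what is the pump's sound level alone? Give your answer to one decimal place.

Remove the background by subtracting linear intensities:
L_src = 10·log₁₀(10^(52.1/10) − 10^(49.9/10)) = 10·log₁₀(64460) = 48.1 dB SPL.

48.1 dB SPL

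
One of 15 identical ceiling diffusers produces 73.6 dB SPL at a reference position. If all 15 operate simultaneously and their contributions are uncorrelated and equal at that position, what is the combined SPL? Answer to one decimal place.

85.4 dB SPL

15 equal incoherent sources raise the level by 10·log₁₀(15) = 11.76 dB.
L_total = 73.6 + 11.76 = 85.4 dB SPL.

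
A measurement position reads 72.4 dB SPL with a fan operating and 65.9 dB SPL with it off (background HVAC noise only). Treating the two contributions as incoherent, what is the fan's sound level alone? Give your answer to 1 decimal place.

71.3 dB SPL

Remove the background by subtracting linear intensities:
L_src = 10·log₁₀(10^(72.4/10) − 10^(65.9/10)) = 10·log₁₀(13490000) = 71.3 dB SPL.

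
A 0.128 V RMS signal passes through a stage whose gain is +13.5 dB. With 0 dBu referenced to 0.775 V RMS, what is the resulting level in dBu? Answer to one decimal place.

Input level: 20·log₁₀(0.128/0.775) = -15.64 dBu.
Output: -15.64 + 13.5 = -2.1 dBu.

-2.1 dBu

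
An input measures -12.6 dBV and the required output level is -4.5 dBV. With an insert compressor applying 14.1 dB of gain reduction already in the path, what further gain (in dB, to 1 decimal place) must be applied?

The required make-up gain is the shortfall in the dB sum.
G = -4.5 − (-12.6) + 14.1 = 22.2 dB.

22.2 dB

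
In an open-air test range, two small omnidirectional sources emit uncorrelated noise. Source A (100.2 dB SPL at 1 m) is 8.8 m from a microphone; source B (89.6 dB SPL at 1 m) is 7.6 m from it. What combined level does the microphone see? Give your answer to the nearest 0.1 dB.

At the listener: L_A = 100.2 − 20·log₁₀(8.8) = 81.31 dB; L_B = 89.6 − 20·log₁₀(7.6) = 71.98 dB.
Combined: 10·log₁₀(10^(81.31/10)+10^(71.98/10)) = 81.8 dB SPL.

81.8 dB SPL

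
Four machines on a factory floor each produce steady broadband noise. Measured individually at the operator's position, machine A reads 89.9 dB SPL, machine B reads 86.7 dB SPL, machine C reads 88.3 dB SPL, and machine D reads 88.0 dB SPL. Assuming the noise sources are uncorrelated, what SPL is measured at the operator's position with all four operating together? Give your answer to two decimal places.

94.40 dB SPL

Uncorrelated sources add in intensity (power), not in dB.
L_total = 10·log₁₀(10^(89.9/10) + 10^(86.7/10) + 10^(88.3/10) + 10^(88.0/10)) = 10·log₁₀(2752000000) = 94.40 dB SPL.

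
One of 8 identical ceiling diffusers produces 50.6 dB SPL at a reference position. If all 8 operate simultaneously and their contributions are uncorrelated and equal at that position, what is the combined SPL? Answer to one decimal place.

8 equal incoherent sources raise the level by 10·log₁₀(8) = 9.03 dB.
L_total = 50.6 + 9.03 = 59.6 dB SPL.

59.6 dB SPL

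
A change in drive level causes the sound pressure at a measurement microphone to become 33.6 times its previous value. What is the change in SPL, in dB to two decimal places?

30.53 dB

SPL change from a pressure ratio uses the 20·log₁₀ form:
20·log₁₀(33.6) = 30.53 dB.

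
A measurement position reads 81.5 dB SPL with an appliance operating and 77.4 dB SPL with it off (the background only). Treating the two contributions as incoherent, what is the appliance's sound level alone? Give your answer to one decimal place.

79.4 dB SPL

Subtract intensities: L_src = 10·log₁₀(10^(L_total/10) − 10^(L_bg/10)).
L_src = 10·log₁₀(10^(81.5/10) − 10^(77.4/10)) = 10·log₁₀(86300000) = 79.4 dB SPL.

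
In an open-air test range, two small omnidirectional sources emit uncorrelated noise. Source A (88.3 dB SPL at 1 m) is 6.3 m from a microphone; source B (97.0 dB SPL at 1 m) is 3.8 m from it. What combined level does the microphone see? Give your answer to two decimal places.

At the listener: L_A = 88.3 − 20·log₁₀(6.3) = 72.313 dB; L_B = 97.0 − 20·log₁₀(3.8) = 85.404 dB.
Combined: 10·log₁₀(10^(72.313/10)+10^(85.404/10)) = 85.61 dB SPL.

85.61 dB SPL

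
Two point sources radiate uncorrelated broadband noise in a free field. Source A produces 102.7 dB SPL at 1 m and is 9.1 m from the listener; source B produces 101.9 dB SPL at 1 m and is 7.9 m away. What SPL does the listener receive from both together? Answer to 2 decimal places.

86.75 dB SPL

At the listener: L_A = 102.7 − 20·log₁₀(9.1) = 83.519 dB; L_B = 101.9 − 20·log₁₀(7.9) = 83.947 dB.
Combined: 10·log₁₀(10^(83.519/10)+10^(83.947/10)) = 86.75 dB SPL.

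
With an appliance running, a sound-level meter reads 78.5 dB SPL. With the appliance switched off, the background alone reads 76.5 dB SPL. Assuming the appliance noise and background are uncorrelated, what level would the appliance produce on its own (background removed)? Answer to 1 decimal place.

74.2 dB SPL

Subtract intensities: L_src = 10·log₁₀(10^(L_total/10) − 10^(L_bg/10)).
L_src = 10·log₁₀(10^(78.5/10) − 10^(76.5/10)) = 10·log₁₀(26130000) = 74.2 dB SPL.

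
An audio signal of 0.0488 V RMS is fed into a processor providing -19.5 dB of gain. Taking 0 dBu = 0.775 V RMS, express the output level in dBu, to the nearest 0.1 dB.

-43.5 dBu

Input level: 20·log₁₀(0.0488/0.775) = -24.02 dBu.
Output: -24.02 − 19.5 = -43.5 dBu.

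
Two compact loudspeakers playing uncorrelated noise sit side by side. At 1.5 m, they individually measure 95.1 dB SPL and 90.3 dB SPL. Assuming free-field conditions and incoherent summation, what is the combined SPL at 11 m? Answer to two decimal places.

Combined at 1.5 m: 10·log₁₀(10^(95.1/10)+10^(90.3/10)) = 96.342 dB SPL.
Then apply −20·log₁₀(11/1.5) = -17.306 dB → 79.04 dB SPL.

79.04 dB SPL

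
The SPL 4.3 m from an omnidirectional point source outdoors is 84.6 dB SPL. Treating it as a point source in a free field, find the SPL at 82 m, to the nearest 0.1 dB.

59.0 dB SPL

For a point source in a free field, ΔL = −20·log₁₀(d₂/d₁).
ΔL = −20·log₁₀(82/4.3) = -25.61 dB, so L₂ = 84.6 + (-25.61) = 59.0 dB SPL.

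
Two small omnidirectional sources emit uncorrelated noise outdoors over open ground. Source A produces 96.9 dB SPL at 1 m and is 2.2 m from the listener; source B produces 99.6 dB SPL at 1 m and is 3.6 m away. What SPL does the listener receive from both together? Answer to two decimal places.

At the listener: L_A = 96.9 − 20·log₁₀(2.2) = 90.052 dB; L_B = 99.6 − 20·log₁₀(3.6) = 88.474 dB.
Combined: 10·log₁₀(10^(90.052/10)+10^(88.474/10)) = 92.34 dB SPL.

92.34 dB SPL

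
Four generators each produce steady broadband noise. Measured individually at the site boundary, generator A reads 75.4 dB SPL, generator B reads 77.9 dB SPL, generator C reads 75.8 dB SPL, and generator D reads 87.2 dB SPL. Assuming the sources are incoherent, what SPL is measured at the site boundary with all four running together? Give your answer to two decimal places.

88.19 dB SPL

Incoherent sources sum as intensities:
L_total = 10·log₁₀(10^(75.4/10) + 10^(77.9/10) + 10^(75.8/10) + 10^(87.2/10)) = 10·log₁₀(659200000) = 88.19 dB SPL.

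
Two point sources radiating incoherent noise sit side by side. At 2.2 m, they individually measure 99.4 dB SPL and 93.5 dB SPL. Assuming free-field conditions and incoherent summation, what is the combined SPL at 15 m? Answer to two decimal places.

Combined at 2.2 m: 10·log₁₀(10^(99.4/10)+10^(93.5/10)) = 100.393 dB SPL.
Then apply −20·log₁₀(15/2.2) = -16.673 dB → 83.72 dB SPL.

83.72 dB SPL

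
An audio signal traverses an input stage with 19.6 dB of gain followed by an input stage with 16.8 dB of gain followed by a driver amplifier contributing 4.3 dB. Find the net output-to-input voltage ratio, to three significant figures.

108

Net gain = 19.6 + 16.8 + 4.3 = 40.7 dB.
Voltage ratio = 10^(40.7/20) = 108.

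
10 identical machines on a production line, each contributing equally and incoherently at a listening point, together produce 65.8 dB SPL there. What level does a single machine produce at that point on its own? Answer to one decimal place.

55.8 dB SPL

10 equal incoherent sources add 10·log₁₀(10) = 10.00 dB over one source.
L_one = 65.8 − 10.00 = 55.8 dB SPL.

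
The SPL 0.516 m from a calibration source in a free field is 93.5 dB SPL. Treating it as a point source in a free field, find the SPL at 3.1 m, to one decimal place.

77.9 dB SPL

For a point source in a free field, ΔL = −20·log₁₀(d₂/d₁).
ΔL = −20·log₁₀(3.1/0.516) = -15.57 dB, so L₂ = 93.5 + (-15.57) = 77.9 dB SPL.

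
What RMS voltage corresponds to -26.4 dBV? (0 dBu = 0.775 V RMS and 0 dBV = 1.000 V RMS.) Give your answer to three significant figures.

0.0479 V

V = 1.000 V × 10^(-26.4/20).
= 1.000 × 0.04786 = 0.0479 V.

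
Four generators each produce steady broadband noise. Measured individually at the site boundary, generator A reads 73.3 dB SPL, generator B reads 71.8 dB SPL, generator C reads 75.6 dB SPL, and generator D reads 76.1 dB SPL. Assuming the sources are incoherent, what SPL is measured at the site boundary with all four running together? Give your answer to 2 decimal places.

Uncorrelated sources add in intensity (power), not in dB.
L_total = 10·log₁₀(10^(73.3/10) + 10^(71.8/10) + 10^(75.6/10) + 10^(76.1/10)) = 10·log₁₀(113600000) = 80.55 dB SPL.

80.55 dB SPL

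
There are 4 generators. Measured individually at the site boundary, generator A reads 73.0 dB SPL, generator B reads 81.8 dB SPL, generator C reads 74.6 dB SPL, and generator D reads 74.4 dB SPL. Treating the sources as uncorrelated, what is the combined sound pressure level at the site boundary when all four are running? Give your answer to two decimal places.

83.57 dB SPL

Uncorrelated sources add in intensity (power), not in dB.
L_total = 10·log₁₀(10^(73.0/10) + 10^(81.8/10) + 10^(74.6/10) + 10^(74.4/10)) = 10·log₁₀(227700000) = 83.57 dB SPL.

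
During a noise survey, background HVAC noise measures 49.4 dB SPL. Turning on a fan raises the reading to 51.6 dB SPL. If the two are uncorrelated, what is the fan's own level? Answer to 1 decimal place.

Subtract intensities: L_src = 10·log₁₀(10^(L_total/10) − 10^(L_bg/10)).
L_src = 10·log₁₀(10^(51.6/10) − 10^(49.4/10)) = 10·log₁₀(57450) = 47.6 dB SPL.

47.6 dB SPL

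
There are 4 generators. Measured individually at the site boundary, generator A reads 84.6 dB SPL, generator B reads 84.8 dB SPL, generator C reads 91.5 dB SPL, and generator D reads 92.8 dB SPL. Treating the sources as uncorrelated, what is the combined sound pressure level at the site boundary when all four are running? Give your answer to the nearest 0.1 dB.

95.9 dB SPL

Add the sources as powers (linear), then convert back to dB:
L_total = 10·log₁₀(10^(84.6/10) + 10^(84.8/10) + 10^(91.5/10) + 10^(92.8/10)) = 10·log₁₀(3908000000) = 95.9 dB SPL.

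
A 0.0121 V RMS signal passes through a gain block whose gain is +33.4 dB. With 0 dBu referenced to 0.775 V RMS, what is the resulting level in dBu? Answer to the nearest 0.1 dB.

Input level: 20·log₁₀(0.0121/0.775) = -36.13 dBu.
Output: -36.13 + 33.4 = -2.7 dBu.

-2.7 dBu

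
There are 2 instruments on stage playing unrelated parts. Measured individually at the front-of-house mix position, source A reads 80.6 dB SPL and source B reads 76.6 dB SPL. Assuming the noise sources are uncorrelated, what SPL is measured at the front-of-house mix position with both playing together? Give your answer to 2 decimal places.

82.06 dB SPL

Uncorrelated sources add in intensity (power), not in dB.
L_total = 10·log₁₀(10^(80.6/10) + 10^(76.6/10)) = 10·log₁₀(160500000) = 82.06 dB SPL.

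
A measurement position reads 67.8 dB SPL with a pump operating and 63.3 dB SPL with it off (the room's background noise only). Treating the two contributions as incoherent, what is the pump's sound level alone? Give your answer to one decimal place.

65.9 dB SPL

Background correction is a power subtraction:
L_src = 10·log₁₀(10^(67.8/10) − 10^(63.3/10)) = 10·log₁₀(3888000) = 65.9 dB SPL.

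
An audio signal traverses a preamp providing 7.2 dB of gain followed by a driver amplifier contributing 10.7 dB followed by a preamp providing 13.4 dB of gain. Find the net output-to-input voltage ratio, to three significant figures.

Net gain = 7.2 + 10.7 + 13.4 = 31.3 dB.
Voltage ratio = 10^(31.3/20) = 36.7.

36.7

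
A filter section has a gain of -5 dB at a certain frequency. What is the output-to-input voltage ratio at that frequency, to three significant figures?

0.562

Voltage ratio = 10^(dB/20).
10^(-5/20) = 10^(-0.2500) = 0.562.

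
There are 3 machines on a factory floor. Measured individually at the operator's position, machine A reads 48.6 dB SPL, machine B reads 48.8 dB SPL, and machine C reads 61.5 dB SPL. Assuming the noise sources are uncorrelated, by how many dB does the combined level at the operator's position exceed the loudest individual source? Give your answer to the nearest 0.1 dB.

Incoherent sources sum as intensities:
L_total = 10·log₁₀(10^(48.6/10) + 10^(48.8/10) + 10^(61.5/10)) = 61.93 dB SPL.
Excess over the loudest (61.5 dB): 61.93 − 61.5 = 0.4 dB.

0.4 dB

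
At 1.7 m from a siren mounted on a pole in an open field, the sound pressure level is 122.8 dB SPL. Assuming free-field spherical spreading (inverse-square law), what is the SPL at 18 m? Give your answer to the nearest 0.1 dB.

102.3 dB SPL

Free-field point source: level drops by 20·log₁₀ of the distance ratio.
ΔL = −20·log₁₀(18/1.7) = -20.50 dB, so L₂ = 122.8 + (-20.50) = 102.3 dB SPL.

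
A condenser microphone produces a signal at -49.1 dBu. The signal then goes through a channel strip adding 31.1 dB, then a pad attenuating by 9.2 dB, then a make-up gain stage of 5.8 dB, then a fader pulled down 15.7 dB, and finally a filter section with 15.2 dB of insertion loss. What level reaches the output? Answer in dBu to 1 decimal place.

-52.3 dBu

Cascaded gains and losses add directly in dB.
-49.1 + 31.1 − 9.2 + 5.8 − 15.7 − 15.2 = -52.3 dBu.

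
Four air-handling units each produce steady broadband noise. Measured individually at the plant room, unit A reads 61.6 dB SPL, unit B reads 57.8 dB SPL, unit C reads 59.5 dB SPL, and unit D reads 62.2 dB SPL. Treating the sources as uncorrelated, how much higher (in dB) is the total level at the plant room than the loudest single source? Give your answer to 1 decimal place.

Add the sources as powers (linear), then convert back to dB:
L_total = 10·log₁₀(10^(61.6/10) + 10^(57.8/10) + 10^(59.5/10) + 10^(62.2/10)) = 66.63 dB SPL.
Excess over the loudest (62.2 dB): 66.63 − 62.2 = 4.4 dB.

4.4 dB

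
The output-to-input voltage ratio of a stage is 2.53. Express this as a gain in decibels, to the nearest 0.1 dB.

Voltage is an amplitude quantity, so gain = 20·log₁₀(V_out/V_in).
20·log₁₀(2.53) = 8.1 dB.

8.1 dB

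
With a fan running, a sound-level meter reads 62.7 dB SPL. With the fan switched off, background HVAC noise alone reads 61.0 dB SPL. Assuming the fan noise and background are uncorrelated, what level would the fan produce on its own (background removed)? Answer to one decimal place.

Remove the background by subtracting linear intensities:
L_src = 10·log₁₀(10^(62.7/10) − 10^(61.0/10)) = 10·log₁₀(603200) = 57.8 dB SPL.

57.8 dB SPL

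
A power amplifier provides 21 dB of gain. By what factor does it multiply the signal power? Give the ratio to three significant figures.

Power ratio = 10^(dB/10).
10^(21/10) = 10^(2.100) = 126.

126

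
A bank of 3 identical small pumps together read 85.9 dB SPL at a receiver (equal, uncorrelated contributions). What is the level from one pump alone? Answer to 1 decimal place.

3 equal incoherent sources add 10·log₁₀(3) = 4.77 dB over one source.
L_one = 85.9 − 4.77 = 81.1 dB SPL.

81.1 dB SPL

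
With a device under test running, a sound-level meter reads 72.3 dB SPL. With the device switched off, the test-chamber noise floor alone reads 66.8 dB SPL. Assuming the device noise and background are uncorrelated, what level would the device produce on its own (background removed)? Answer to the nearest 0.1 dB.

Remove the background by subtracting linear intensities:
L_src = 10·log₁₀(10^(72.3/10) − 10^(66.8/10)) = 10·log₁₀(12200000) = 70.9 dB SPL.

70.9 dB SPL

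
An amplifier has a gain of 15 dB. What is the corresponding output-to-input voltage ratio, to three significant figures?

5.62

Voltage ratio = 10^(dB/20).
10^(15/20) = 10^(0.7500) = 5.62.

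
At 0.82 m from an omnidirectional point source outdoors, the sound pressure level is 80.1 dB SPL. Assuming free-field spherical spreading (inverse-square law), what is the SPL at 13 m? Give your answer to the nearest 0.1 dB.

56.1 dB SPL

Inverse-square spreading gives ΔL = −20·log₁₀(d₂/d₁).
ΔL = −20·log₁₀(13/0.82) = -24.00 dB, so L₂ = 80.1 + (-24.00) = 56.1 dB SPL.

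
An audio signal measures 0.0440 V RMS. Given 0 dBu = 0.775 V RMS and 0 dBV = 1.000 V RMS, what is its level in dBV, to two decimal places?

-27.13 dBV

dBV = 20·log₁₀(V / 1.000 V).
20·log₁₀(0.0440/1.000) = -27.13 dBV.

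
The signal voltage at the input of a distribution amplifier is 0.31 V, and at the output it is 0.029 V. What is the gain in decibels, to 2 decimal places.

Voltage is an amplitude quantity, so gain = 20·log₁₀(V_out/V_in).
20·log₁₀(0.029/0.31) = 20·log₁₀(0.09355) = -20.58 dB.

-20.58 dB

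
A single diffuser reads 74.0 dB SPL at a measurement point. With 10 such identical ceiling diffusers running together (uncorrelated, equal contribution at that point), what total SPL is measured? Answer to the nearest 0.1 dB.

84.0 dB SPL

10 equal incoherent sources raise the level by 10·log₁₀(10) = 10.00 dB.
L_total = 74.0 + 10.00 = 84.0 dB SPL.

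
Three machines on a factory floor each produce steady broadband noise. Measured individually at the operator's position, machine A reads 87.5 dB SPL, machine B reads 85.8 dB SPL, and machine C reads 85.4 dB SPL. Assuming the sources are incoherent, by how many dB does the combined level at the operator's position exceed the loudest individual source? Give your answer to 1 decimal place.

3.6 dB

Incoherent sources sum as intensities:
L_total = 10·log₁₀(10^(87.5/10) + 10^(85.8/10) + 10^(85.4/10)) = 91.10 dB SPL.
Excess over the loudest (87.5 dB): 91.10 − 87.5 = 3.6 dB.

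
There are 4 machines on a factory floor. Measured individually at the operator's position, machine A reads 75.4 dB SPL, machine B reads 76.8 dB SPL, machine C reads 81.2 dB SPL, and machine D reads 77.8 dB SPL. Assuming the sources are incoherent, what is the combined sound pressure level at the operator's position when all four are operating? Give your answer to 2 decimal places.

Incoherent sources sum as intensities:
L_total = 10·log₁₀(10^(75.4/10) + 10^(76.8/10) + 10^(81.2/10) + 10^(77.8/10)) = 10·log₁₀(274600000) = 84.39 dB SPL.

84.39 dB SPL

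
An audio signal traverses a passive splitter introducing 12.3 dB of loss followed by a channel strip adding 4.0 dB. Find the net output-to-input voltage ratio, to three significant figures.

0.385

Net gain = (−12.3) + 4.0 = -8.3 dB.
Voltage ratio = 10^(-8.3/20) = 0.385.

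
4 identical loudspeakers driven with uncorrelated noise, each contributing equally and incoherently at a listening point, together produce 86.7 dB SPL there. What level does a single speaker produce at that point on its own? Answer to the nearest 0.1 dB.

4 equal incoherent sources add 10·log₁₀(4) = 6.02 dB over one source.
L_one = 86.7 − 6.02 = 80.7 dB SPL.

80.7 dB SPL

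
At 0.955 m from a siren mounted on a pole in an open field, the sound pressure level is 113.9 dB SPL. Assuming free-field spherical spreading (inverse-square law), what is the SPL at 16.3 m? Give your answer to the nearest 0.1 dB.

89.3 dB SPL

For a point source in a free field, ΔL = −20·log₁₀(d₂/d₁).
ΔL = −20·log₁₀(16.3/0.955) = -24.64 dB, so L₂ = 113.9 + (-24.64) = 89.3 dB SPL.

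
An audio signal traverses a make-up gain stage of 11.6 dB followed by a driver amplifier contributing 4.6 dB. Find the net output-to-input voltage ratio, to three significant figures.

6.46

Net gain = 11.6 + 4.6 = 16.2 dB.
Voltage ratio = 10^(16.2/20) = 6.46.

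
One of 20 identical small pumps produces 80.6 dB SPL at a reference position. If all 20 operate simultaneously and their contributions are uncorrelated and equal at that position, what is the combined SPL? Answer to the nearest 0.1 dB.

93.6 dB SPL

20 equal incoherent sources raise the level by 10·log₁₀(20) = 13.01 dB.
L_total = 80.6 + 13.01 = 93.6 dB SPL.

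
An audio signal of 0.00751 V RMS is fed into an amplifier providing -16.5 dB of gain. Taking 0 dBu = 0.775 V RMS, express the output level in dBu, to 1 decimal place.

Input level: 20·log₁₀(0.00751/0.775) = -40.27 dBu.
Output: -40.27 − 16.5 = -56.8 dBu.

-56.8 dBu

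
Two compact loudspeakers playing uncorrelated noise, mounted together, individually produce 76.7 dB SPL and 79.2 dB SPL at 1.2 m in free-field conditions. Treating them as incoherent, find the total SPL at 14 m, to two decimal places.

59.80 dB SPL

Combined at 1.2 m: 10·log₁₀(10^(76.7/10)+10^(79.2/10)) = 81.138 dB SPL.
Then apply −20·log₁₀(14/1.2) = -21.339 dB → 59.80 dB SPL.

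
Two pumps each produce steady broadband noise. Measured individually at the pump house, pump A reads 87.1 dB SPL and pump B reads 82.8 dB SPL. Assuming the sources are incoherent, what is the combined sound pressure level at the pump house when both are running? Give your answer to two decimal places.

Uncorrelated sources add in intensity (power), not in dB.
L_total = 10·log₁₀(10^(87.1/10) + 10^(82.8/10)) = 10·log₁₀(703400000) = 88.47 dB SPL.

88.47 dB SPL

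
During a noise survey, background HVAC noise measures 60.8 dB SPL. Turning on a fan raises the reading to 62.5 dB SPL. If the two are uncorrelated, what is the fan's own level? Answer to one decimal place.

Background correction is a power subtraction:
L_src = 10·log₁₀(10^(62.5/10) − 10^(60.8/10)) = 10·log₁₀(576000) = 57.6 dB SPL.

57.6 dB SPL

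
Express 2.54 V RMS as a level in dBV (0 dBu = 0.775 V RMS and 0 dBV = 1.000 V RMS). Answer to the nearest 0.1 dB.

dBV = 20·log₁₀(V / 1.000 V).
20·log₁₀(2.54/1.000) = +8.1 dBV.

+8.1 dBV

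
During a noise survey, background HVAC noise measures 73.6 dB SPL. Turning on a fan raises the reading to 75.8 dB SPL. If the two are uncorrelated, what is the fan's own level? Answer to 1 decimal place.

Remove the background by subtracting linear intensities:
L_src = 10·log₁₀(10^(75.8/10) − 10^(73.6/10)) = 10·log₁₀(15110000) = 71.8 dB SPL.

71.8 dB SPL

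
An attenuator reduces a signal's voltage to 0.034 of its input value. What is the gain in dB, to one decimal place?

Voltage is an amplitude quantity, so gain = 20·log₁₀(V_out/V_in).
20·log₁₀(0.034) = -29.4 dB.

-29.4 dB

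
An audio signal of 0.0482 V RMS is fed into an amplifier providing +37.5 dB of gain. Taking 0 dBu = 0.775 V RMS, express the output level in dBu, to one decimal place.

+13.4 dBu

Input level: 20·log₁₀(0.0482/0.775) = -24.13 dBu.
Output: -24.13 + 37.5 = +13.4 dBu.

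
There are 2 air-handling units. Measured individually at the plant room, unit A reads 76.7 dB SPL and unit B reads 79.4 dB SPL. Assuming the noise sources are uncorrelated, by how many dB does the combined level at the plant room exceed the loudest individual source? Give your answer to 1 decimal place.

Incoherent sources sum as intensities:
L_total = 10·log₁₀(10^(76.7/10) + 10^(79.4/10)) = 81.27 dB SPL.
Excess over the loudest (79.4 dB): 81.27 − 79.4 = 1.9 dB.

1.9 dB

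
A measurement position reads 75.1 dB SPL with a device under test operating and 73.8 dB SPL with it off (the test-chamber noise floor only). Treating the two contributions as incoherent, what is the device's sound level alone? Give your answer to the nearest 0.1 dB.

69.2 dB SPL

Remove the background by subtracting linear intensities:
L_src = 10·log₁₀(10^(75.1/10) − 10^(73.8/10)) = 10·log₁₀(8371000) = 69.2 dB SPL.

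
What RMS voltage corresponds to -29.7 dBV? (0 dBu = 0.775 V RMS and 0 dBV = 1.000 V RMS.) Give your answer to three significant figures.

0.0327 V

V = 1.000 V × 10^(-29.7/20).
= 1.000 × 0.03273 = 0.0327 V.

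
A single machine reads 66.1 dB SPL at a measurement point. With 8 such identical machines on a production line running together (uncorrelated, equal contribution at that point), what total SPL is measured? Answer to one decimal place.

8 equal incoherent sources raise the level by 10·log₁₀(8) = 9.03 dB.
L_total = 66.1 + 9.03 = 75.1 dB SPL.

75.1 dB SPL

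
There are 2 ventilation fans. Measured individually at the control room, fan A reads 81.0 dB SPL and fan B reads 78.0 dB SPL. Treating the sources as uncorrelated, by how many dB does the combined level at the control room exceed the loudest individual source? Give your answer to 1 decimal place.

1.8 dB

Incoherent sources sum as intensities:
L_total = 10·log₁₀(10^(81.0/10) + 10^(78.0/10)) = 82.76 dB SPL.
Excess over the loudest (81.0 dB): 82.76 − 81.0 = 1.8 dB.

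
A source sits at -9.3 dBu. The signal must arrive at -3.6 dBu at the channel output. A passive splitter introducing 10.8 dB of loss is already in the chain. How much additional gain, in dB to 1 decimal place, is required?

The required make-up gain is the shortfall in the dB sum.
G = -3.6 − (-9.3) + 10.8 = 16.5 dB.

16.5 dB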